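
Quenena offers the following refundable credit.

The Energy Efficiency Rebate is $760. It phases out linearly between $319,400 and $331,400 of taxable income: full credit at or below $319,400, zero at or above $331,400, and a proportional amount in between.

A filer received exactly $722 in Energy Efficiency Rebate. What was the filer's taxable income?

$320,000

$722 is 722/760 of the full $760, so 38/760 of the $12,000 range has been used: income = $319,400 + $12,000 × 38/760 = $320,000.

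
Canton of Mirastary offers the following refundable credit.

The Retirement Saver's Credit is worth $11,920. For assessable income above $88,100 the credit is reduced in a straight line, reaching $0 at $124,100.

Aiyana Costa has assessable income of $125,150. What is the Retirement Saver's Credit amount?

Retirement Saver's Credit: $125,150 is at or above $124,100, so the credit is $0.

$0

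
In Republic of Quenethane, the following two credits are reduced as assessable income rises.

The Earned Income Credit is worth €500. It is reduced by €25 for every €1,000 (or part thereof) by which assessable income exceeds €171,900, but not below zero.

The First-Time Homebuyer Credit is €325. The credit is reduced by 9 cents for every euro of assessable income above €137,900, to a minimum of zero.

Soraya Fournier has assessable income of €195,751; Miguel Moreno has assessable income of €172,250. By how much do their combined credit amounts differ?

€475

Soraya (€195,751): Earned Income Credit: income exceeds €171,900 by €23,851 → 24 increments × €25 = €600 ≥ base, so the credit is €0. First-Time Homebuyer Credit: 9% of the €57,851 excess over €137,900 is €5,206.59 ≥ base, so the credit is €0. total €0 + €0 = €0
Miguel (€172,250): Earned Income Credit: income exceeds €171,900 by €350, which is 1 full-or-partial €1,000 increment; reduction = 1 × €25 = €25, leaving €475. First-Time Homebuyer Credit: 9% of the €34,350 excess over €137,900 is €3,091.50 ≥ base, so the credit is €0. total €475 + €0 = €475
Difference: |€0 − €475| = €475.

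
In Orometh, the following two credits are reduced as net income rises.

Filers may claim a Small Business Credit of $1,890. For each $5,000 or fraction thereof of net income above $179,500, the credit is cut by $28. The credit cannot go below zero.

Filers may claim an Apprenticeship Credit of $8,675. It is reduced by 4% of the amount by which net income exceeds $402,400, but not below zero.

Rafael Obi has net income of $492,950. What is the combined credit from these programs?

Small Business Credit: income exceeds $179,500 by $313,450, which is 63 full-or-partial $5,000 increments; reduction = 63 × $28 = $1,764, leaving $126.
Apprenticeship Credit: 4% of the $90,550 excess over $402,400 is $3,622; credit = $8,675 − $3,622 = $5,053.
Total: $126 + $5,053 = $5,179.

$5,179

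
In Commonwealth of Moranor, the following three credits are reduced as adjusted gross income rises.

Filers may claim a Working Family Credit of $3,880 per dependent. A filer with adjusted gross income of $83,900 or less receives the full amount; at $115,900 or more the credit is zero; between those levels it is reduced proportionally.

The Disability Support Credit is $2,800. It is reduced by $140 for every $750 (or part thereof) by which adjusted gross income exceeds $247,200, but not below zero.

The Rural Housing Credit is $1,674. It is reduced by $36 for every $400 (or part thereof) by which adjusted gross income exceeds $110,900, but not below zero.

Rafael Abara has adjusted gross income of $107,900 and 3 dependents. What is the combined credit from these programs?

$7,384

Working Family Credit: base = 3 × $3,880 = $11,640. $107,900 is $24,000 into a $32,000 phase-out range, leaving 8,000/32,000 of the credit: $11,640 × 8,000/32,000 = $2,910.
Disability Support Credit: $107,900 is at or below the $247,200 threshold, so the full $2,800 applies.
Rural Housing Credit: $107,900 is at or below the $110,900 threshold, so the full $1,674 applies.
Total: $2,910 + $2,800 + $1,674 = $7,384.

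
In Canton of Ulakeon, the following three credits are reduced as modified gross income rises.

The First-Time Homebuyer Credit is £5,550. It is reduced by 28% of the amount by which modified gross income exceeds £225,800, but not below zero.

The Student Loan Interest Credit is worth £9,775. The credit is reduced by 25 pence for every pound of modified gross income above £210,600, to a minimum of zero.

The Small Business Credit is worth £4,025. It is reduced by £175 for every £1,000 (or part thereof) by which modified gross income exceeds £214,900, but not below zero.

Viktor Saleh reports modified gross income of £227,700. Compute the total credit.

First-Time Homebuyer Credit: 28% of the £1,900 excess over £225,800 is £532; credit = £5,550 − £532 = £5,018.
Student Loan Interest Credit: 25% of the £17,100 excess over £210,600 is £4,275; credit = £9,775 − £4,275 = £5,500.
Small Business Credit: income exceeds £214,900 by £12,800, which is 13 full-or-partial £1,000 increments; reduction = 13 × £175 = £2,275, leaving £1,750.
Total: £5,018 + £5,500 + £1,750 = £12,268.

£12,268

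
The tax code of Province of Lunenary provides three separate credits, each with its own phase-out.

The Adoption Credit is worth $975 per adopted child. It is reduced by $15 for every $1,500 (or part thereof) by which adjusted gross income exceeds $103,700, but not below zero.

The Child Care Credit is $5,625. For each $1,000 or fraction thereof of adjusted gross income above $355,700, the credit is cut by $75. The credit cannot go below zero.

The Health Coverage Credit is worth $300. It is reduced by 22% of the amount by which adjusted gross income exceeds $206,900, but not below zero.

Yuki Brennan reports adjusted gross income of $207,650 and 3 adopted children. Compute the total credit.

$7,635

Adoption Credit: base = 3 × $975 = $2,925. income exceeds $103,700 by $103,950, which is 70 full-or-partial $1,500 increments; reduction = 70 × $15 = $1,050, leaving $1,875.
Child Care Credit: $207,650 is at or below the $355,700 threshold, so the full $5,625 applies.
Health Coverage Credit: 22% of the $750 excess over $206,900 is $165; credit = $300 − $165 = $135.
Total: $1,875 + $5,625 + $135 = $7,635.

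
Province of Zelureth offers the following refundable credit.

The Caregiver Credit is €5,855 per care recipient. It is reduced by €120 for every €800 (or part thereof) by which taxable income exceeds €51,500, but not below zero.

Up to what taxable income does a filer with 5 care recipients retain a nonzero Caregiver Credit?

€245,900

Full credit = 5 × €5,855 = €29,275.
After 243 increments the reduction is 243 × €120 = €29,160, leaving €115; one more increment wipes it out. Increment 243 ends at excess 243 × €800 = €194,400, so the highest qualifying income is €51,500 + €194,400 = €245,900.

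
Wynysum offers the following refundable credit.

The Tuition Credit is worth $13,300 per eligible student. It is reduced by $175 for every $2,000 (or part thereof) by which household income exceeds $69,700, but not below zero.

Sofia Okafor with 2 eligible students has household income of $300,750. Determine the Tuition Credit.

$6,300

Tuition Credit: base = 2 × $13,300 = $26,600. income exceeds $69,700 by $231,050, which is 116 full-or-partial $2,000 increments; reduction = 116 × $175 = $20,300, leaving $6,300.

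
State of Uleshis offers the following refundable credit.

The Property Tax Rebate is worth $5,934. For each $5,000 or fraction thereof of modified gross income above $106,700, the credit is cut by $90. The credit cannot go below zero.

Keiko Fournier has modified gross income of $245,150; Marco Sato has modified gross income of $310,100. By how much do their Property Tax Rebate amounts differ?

$1,170

Keiko ($245,150): Property Tax Rebate: income exceeds $106,700 by $138,450, which is 28 full-or-partial $5,000 increments; reduction = 28 × $90 = $2,520, leaving $3,414.
Marco ($310,100): Property Tax Rebate: income exceeds $106,700 by $203,400, which is 41 full-or-partial $5,000 increments; reduction = 41 × $90 = $3,690, leaving $2,244.
Difference: |$3,414 − $2,244| = $1,170.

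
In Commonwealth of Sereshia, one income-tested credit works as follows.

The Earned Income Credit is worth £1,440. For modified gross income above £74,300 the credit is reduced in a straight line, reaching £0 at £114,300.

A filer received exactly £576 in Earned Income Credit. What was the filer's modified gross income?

£98,300

£576 is 576/1,440 of the full £1,440, so 864/1,440 of the £40,000 range has been used: income = £74,300 + £40,000 × 864/1,440 = £98,300.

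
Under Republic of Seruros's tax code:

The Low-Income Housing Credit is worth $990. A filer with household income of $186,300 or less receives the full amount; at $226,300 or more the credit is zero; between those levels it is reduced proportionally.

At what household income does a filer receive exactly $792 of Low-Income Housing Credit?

$194,300

$792 is 792/990 of the full $990, so 198/990 of the $40,000 range has been used: income = $186,300 + $40,000 × 198/990 = $194,300.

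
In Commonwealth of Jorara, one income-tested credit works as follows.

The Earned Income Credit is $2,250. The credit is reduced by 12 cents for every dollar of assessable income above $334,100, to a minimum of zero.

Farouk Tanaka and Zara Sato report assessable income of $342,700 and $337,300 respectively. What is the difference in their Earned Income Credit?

Farouk ($342,700): Earned Income Credit: 12% of the $8,600 excess over $334,100 is $1,032; credit = $2,250 − $1,032 = $1,218.
Zara ($337,300): Earned Income Credit: 12% of the $3,200 excess over $334,100 is $384; credit = $2,250 − $384 = $1,866.
Difference: |$1,218 − $1,866| = $648.

$648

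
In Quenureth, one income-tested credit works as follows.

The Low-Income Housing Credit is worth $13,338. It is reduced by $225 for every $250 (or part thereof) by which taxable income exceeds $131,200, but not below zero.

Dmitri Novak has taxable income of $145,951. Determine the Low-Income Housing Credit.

Low-Income Housing Credit: income exceeds $131,200 by $14,751 → 60 increments × $225 = $13,500 ≥ base, so the credit is $0.

$0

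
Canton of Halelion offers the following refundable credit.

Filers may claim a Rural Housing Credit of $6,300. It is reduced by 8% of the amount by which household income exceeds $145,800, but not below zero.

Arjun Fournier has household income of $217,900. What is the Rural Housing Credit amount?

Rural Housing Credit: 8% of the $72,100 excess over $145,800 is $5,768; credit = $6,300 − $5,768 = $532.

$532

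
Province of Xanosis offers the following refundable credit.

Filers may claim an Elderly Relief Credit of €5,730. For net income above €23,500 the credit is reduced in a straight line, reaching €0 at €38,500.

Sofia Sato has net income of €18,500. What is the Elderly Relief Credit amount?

Elderly Relief Credit: €18,500 is at or below the €23,500 threshold, so the full €5,730 applies.

€5,730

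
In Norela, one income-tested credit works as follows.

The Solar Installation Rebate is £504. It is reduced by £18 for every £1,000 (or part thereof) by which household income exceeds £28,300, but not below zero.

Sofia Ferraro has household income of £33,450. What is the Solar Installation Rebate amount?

£396

Solar Installation Rebate: income exceeds £28,300 by £5,150, which is 6 full-or-partial £1,000 increments; reduction = 6 × £18 = £108, leaving £396.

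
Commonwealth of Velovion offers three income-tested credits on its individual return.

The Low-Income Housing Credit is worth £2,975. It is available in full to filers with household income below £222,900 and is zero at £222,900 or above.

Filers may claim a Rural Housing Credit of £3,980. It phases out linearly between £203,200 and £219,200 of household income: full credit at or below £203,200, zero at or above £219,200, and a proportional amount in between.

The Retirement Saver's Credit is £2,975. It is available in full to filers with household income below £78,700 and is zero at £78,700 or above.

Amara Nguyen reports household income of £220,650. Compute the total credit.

£2,975

Low-Income Housing Credit: £220,650 is below the £222,900 cutoff, so the full £2,975 applies.
Rural Housing Credit: £220,650 is at or above £219,200, so the credit is £0.
Retirement Saver's Credit: £220,650 meets or exceeds the £78,700 cutoff, so the credit is £0.
Total: £2,975 + £0 + £0 = £2,975.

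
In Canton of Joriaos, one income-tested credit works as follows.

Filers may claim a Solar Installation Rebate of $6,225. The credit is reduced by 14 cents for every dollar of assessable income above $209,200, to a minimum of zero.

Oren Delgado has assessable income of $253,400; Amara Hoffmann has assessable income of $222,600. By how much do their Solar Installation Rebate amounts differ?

Oren ($253,400): Solar Installation Rebate: 14% of the $44,200 excess over $209,200 is $6,188; credit = $6,225 − $6,188 = $37.
Amara ($222,600): Solar Installation Rebate: 14% of the $13,400 excess over $209,200 is $1,876; credit = $6,225 − $1,876 = $4,349.
Difference: |$37 − $4,349| = $4,312.

$4,312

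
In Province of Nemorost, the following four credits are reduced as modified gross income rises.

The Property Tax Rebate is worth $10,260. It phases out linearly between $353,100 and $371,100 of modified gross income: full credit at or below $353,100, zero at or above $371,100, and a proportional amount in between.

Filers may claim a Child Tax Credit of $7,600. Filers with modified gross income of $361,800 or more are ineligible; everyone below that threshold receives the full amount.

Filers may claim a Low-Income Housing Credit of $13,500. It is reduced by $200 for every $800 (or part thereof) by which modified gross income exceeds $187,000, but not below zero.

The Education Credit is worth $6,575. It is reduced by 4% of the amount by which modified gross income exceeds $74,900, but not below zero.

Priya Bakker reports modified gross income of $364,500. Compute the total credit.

$3,762

Property Tax Rebate: $364,500 is $11,400 into a $18,000 phase-out range, leaving 6,600/18,000 of the credit: $10,260 × 6,600/18,000 = $3,762.
Child Tax Credit: $364,500 meets or exceeds the $361,800 cutoff, so the credit is $0.
Low-Income Housing Credit: income exceeds $187,000 by $177,500 → 222 increments × $200 = $44,400 ≥ base, so the credit is $0.
Education Credit: 4% of the $289,600 excess over $74,900 is $11,584 ≥ base, so the credit is $0.
Total: $3,762 + $0 + $0 + $0 = $3,762.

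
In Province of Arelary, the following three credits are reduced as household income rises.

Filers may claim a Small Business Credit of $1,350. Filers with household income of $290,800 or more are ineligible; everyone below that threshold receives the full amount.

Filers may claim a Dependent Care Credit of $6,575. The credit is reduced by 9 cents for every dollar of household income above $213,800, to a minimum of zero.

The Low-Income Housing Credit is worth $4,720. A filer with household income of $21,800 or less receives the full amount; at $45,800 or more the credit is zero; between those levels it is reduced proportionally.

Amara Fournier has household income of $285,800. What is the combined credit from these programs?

$1,445

Small Business Credit: $285,800 is below the $290,800 cutoff, so the full $1,350 applies.
Dependent Care Credit: 9% of the $72,000 excess over $213,800 is $6,480; credit = $6,575 − $6,480 = $95.
Low-Income Housing Credit: $285,800 is at or above $45,800, so the credit is $0.
Total: $1,350 + $95 + $0 = $1,445.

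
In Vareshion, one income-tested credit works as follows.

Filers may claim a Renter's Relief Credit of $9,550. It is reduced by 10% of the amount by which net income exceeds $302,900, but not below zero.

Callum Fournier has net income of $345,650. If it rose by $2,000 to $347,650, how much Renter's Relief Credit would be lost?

$200

At $345,650 — 10% of the $42,750 excess over $302,900 is $4,275; credit = $9,550 − $4,275 = $5,275.
At $347,650 — 10% of the $44,750 excess over $302,900 is $4,475; credit = $9,550 − $4,475 = $5,075.
Lost: $5,275 − $5,075 = $200.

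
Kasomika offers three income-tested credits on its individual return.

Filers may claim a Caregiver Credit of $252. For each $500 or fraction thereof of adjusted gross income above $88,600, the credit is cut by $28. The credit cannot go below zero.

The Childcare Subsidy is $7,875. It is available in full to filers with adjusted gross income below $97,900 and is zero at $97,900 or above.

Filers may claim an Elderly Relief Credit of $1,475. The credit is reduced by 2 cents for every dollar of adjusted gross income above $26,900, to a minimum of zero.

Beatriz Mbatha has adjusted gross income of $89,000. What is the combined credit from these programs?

$8,332

Caregiver Credit: income exceeds $88,600 by $400, which is 1 full-or-partial $500 increment; reduction = 1 × $28 = $28, leaving $224.
Childcare Subsidy: $89,000 is below the $97,900 cutoff, so the full $7,875 applies.
Elderly Relief Credit: 2% of the $62,100 excess over $26,900 is $1,242; credit = $1,475 − $1,242 = $233.
Total: $224 + $7,875 + $233 = $8,332.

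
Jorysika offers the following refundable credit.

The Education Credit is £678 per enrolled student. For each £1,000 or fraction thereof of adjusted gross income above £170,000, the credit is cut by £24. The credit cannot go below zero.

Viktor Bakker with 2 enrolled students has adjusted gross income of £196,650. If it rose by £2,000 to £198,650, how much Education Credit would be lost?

At £196,650 — base = 2 × £678 = £1,356. income exceeds £170,000 by £26,650, which is 27 full-or-partial £1,000 increments; reduction = 27 × £24 = £648, leaving £708.
At £198,650 — base = 2 × £678 = £1,356. income exceeds £170,000 by £28,650, which is 29 full-or-partial £1,000 increments; reduction = 29 × £24 = £696, leaving £660.
Lost: £708 − £660 = £48.

£48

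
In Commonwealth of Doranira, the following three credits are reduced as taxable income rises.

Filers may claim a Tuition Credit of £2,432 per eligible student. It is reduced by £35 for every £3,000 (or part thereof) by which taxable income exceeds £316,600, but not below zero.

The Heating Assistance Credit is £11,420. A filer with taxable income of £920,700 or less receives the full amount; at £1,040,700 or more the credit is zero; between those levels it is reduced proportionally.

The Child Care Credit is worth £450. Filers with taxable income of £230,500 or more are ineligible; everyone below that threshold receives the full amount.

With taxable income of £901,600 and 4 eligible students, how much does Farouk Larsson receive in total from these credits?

£14,323

Tuition Credit: base = 4 × £2,432 = £9,728. income exceeds £316,600 by £585,000, which is 195 full-or-partial £3,000 increments; reduction = 195 × £35 = £6,825, leaving £2,903.
Heating Assistance Credit: £901,600 is at or below the £920,700 threshold, so the full £11,420 applies.
Child Care Credit: £901,600 meets or exceeds the £230,500 cutoff, so the credit is £0.
Total: £2,903 + £11,420 + £0 = £14,323.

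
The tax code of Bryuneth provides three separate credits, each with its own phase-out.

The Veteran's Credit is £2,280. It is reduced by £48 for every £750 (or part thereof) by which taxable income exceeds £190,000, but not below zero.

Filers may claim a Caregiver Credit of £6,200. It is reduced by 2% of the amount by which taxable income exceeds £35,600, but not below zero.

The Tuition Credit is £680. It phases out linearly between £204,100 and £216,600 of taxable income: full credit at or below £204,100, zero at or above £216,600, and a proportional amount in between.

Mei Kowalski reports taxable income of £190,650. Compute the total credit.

£6,011

Veteran's Credit: income exceeds £190,000 by £650, which is 1 full-or-partial £750 increment; reduction = 1 × £48 = £48, leaving £2,232.
Caregiver Credit: 2% of the £155,050 excess over £35,600 is £3,101; credit = £6,200 − £3,101 = £3,099.
Tuition Credit: £190,650 is at or below the £204,100 threshold, so the full £680 applies.
Total: £2,232 + £3,099 + £680 = £6,011.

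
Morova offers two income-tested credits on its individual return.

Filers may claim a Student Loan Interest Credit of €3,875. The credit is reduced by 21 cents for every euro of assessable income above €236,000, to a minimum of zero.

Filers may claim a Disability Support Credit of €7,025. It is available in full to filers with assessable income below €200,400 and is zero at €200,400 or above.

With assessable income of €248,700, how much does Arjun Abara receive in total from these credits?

€1,208

Student Loan Interest Credit: 21% of the €12,700 excess over €236,000 is €2,667; credit = €3,875 − €2,667 = €1,208.
Disability Support Credit: €248,700 meets or exceeds the €200,400 cutoff, so the credit is €0.
Total: €1,208 + €0 = €1,208.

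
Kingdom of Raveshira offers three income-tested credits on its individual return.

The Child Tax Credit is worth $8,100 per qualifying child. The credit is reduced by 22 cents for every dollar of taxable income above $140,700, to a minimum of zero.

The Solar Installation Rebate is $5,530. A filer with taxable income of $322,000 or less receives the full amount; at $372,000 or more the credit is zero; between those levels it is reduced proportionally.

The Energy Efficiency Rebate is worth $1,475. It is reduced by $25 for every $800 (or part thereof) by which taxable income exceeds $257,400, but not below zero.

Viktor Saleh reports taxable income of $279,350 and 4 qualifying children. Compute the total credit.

Child Tax Credit: base = 4 × $8,100 = $32,400. 22% of the $138,650 excess over $140,700 is $30,503; credit = $32,400 − $30,503 = $1,897.
Solar Installation Rebate: $279,350 is at or below the $322,000 threshold, so the full $5,530 applies.
Energy Efficiency Rebate: income exceeds $257,400 by $21,950, which is 28 full-or-partial $800 increments; reduction = 28 × $25 = $700, leaving $775.
Total: $1,897 + $5,530 + $775 = $8,202.

$8,202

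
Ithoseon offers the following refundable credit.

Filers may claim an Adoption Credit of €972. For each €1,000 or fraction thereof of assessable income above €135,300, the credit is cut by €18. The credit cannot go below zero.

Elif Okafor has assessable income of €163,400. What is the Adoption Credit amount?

€450

Adoption Credit: income exceeds €135,300 by €28,100, which is 29 full-or-partial €1,000 increments; reduction = 29 × €18 = €522, leaving €450.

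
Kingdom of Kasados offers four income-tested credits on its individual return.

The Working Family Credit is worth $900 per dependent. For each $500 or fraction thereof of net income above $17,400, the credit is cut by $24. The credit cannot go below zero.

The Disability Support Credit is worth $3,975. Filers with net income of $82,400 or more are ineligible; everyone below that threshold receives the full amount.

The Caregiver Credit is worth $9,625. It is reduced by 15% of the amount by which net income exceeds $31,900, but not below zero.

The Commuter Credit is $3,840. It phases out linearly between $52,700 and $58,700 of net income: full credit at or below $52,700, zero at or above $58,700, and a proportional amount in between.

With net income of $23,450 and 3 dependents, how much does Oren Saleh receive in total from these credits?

Working Family Credit: base = 3 × $900 = $2,700. income exceeds $17,400 by $6,050, which is 13 full-or-partial $500 increments; reduction = 13 × $24 = $312, leaving $2,388.
Disability Support Credit: $23,450 is below the $82,400 cutoff, so the full $3,975 applies.
Caregiver Credit: $23,450 is at or below the $31,900 threshold, so the full $9,625 applies.
Commuter Credit: $23,450 is at or below the $52,700 threshold, so the full $3,840 applies.
Total: $2,388 + $3,975 + $9,625 + $3,840 = $19,828.

$19,828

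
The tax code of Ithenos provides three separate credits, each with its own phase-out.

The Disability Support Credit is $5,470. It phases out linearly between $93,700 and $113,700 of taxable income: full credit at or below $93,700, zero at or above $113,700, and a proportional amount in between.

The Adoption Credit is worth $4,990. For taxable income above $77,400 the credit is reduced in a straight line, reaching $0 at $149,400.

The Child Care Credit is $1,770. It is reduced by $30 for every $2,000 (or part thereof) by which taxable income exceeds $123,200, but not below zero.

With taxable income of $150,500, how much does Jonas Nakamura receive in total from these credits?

Disability Support Credit: $150,500 is at or above $113,700, so the credit is $0.
Adoption Credit: $150,500 is at or above $149,400, so the credit is $0.
Child Care Credit: income exceeds $123,200 by $27,300, which is 14 full-or-partial $2,000 increments; reduction = 14 × $30 = $420, leaving $1,350.
Total: $0 + $0 + $1,350 = $1,350.

$1,350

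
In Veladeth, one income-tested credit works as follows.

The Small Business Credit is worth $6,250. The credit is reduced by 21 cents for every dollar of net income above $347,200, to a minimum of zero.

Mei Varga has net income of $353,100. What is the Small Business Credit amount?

Small Business Credit: 21% of the $5,900 excess over $347,200 is $1,239; credit = $6,250 − $1,239 = $5,011.

$5,011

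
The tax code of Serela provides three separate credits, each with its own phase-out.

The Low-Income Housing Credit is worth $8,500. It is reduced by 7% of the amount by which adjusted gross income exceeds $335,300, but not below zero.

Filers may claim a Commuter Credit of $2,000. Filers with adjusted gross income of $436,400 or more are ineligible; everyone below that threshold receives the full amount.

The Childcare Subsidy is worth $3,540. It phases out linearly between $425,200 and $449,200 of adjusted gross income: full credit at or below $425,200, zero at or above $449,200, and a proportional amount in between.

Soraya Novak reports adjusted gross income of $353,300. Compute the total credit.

$12,780

Low-Income Housing Credit: 7% of the $18,000 excess over $335,300 is $1,260; credit = $8,500 − $1,260 = $7,240.
Commuter Credit: $353,300 is below the $436,400 cutoff, so the full $2,000 applies.
Childcare Subsidy: $353,300 is at or below the $425,200 threshold, so the full $3,540 applies.
Total: $7,240 + $2,000 + $3,540 = $12,780.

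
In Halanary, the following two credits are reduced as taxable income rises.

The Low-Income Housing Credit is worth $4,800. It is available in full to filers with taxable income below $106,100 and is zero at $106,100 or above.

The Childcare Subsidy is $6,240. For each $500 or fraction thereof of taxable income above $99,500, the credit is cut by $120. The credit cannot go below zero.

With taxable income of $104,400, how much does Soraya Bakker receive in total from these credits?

$9,840

Low-Income Housing Credit: $104,400 is below the $106,100 cutoff, so the full $4,800 applies.
Childcare Subsidy: income exceeds $99,500 by $4,900, which is 10 full-or-partial $500 increments; reduction = 10 × $120 = $1,200, leaving $5,040.
Total: $4,800 + $5,040 = $9,840.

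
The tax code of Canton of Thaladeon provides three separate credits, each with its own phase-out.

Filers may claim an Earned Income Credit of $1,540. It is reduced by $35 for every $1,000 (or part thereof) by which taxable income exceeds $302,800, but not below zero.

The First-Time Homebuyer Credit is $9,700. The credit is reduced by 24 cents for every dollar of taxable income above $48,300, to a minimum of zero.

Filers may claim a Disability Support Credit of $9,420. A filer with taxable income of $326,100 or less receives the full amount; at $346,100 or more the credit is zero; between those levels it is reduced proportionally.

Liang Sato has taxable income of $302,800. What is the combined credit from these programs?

$10,960

Earned Income Credit: $302,800 is at or below the $302,800 threshold, so the full $1,540 applies.
First-Time Homebuyer Credit: 24% of the $254,500 excess over $48,300 is $61,080 ≥ base, so the credit is $0.
Disability Support Credit: $302,800 is at or below the $326,100 threshold, so the full $9,420 applies.
Total: $1,540 + $0 + $9,420 = $10,960.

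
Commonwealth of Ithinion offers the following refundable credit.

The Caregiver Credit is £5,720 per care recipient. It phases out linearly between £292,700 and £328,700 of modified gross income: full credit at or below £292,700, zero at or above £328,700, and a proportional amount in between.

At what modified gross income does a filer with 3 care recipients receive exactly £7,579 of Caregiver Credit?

Full credit = 3 × £5,720 = £17,160.
£7,579 is 7,579/17,160 of the full £17,160, so 9,581/17,160 of the £36,000 range has been used: income = £292,700 + £36,000 × 9,581/17,160 = £312,800.

£312,800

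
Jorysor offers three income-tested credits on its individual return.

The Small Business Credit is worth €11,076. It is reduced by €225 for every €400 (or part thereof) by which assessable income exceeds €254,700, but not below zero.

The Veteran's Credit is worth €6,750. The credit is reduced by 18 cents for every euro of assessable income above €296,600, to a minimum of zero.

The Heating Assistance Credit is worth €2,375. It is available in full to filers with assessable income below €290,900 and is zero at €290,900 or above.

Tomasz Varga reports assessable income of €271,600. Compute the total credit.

Small Business Credit: income exceeds €254,700 by €16,900, which is 43 full-or-partial €400 increments; reduction = 43 × €225 = €9,675, leaving €1,401.
Veteran's Credit: €271,600 is at or below the €296,600 threshold, so the full €6,750 applies.
Heating Assistance Credit: €271,600 is below the €290,900 cutoff, so the full €2,375 applies.
Total: €1,401 + €6,750 + €2,375 = €10,526.

€10,526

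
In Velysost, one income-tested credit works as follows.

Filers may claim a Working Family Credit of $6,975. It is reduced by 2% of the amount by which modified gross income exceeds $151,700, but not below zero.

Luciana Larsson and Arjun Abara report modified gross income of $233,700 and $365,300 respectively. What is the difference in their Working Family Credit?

$2,632

Luciana ($233,700): Working Family Credit: 2% of the $82,000 excess over $151,700 is $1,640; credit = $6,975 − $1,640 = $5,335.
Arjun ($365,300): Working Family Credit: 2% of the $213,600 excess over $151,700 is $4,272; credit = $6,975 − $4,272 = $2,703.
Difference: |$5,335 − $2,703| = $2,632.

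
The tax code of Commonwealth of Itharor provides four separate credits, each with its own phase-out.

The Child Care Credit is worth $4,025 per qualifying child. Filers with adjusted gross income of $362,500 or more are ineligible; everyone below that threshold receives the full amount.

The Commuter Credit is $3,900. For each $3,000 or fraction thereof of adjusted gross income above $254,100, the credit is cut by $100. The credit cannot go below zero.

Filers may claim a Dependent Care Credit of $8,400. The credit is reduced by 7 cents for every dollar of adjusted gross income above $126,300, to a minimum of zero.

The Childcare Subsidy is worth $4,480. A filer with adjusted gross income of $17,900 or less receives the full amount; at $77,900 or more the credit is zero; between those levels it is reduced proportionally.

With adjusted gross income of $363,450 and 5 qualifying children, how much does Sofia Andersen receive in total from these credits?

Child Care Credit: base = 5 × $4,025 = $20,125. $363,450 meets or exceeds the $362,500 cutoff, so the credit is $0.
Commuter Credit: income exceeds $254,100 by $109,350, which is 37 full-or-partial $3,000 increments; reduction = 37 × $100 = $3,700, leaving $200.
Dependent Care Credit: 7% of the $237,150 excess over $126,300 is $16,600.50 ≥ base, so the credit is $0.
Childcare Subsidy: $363,450 is at or above $77,900, so the credit is $0.
Total: $0 + $200 + $0 + $0 = $200.

$200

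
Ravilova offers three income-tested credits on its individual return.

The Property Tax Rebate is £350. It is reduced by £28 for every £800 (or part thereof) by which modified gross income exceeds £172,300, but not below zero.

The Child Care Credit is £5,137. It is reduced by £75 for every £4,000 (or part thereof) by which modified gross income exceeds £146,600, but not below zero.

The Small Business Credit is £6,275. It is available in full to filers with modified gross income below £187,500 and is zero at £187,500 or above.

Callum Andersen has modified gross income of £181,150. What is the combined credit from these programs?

Property Tax Rebate: income exceeds £172,300 by £8,850, which is 12 full-or-partial £800 increments; reduction = 12 × £28 = £336, leaving £14.
Child Care Credit: income exceeds £146,600 by £34,550, which is 9 full-or-partial £4,000 increments; reduction = 9 × £75 = £675, leaving £4,462.
Small Business Credit: £181,150 is below the £187,500 cutoff, so the full £6,275 applies.
Total: £14 + £4,462 + £6,275 = £10,751.

£10,751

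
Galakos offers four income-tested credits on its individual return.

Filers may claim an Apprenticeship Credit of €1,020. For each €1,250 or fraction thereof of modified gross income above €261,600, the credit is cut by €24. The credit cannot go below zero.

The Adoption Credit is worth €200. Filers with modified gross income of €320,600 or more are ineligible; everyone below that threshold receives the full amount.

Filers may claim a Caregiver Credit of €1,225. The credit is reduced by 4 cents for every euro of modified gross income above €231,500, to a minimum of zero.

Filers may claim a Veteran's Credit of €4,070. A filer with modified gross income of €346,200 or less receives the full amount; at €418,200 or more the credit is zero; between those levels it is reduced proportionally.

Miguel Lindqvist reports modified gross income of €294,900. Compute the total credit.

€4,642

Apprenticeship Credit: income exceeds €261,600 by €33,300, which is 27 full-or-partial €1,250 increments; reduction = 27 × €24 = €648, leaving €372.
Adoption Credit: €294,900 is below the €320,600 cutoff, so the full €200 applies.
Caregiver Credit: 4% of the €63,400 excess over €231,500 is €2,536 ≥ base, so the credit is €0.
Veteran's Credit: €294,900 is at or below the €346,200 threshold, so the full €4,070 applies.
Total: €372 + €200 + €0 + €4,070 = €4,642.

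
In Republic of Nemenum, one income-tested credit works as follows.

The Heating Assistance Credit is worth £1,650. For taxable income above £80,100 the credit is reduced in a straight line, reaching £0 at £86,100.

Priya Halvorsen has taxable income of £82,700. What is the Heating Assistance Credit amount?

Heating Assistance Credit: £82,700 is £2,600 into a £6,000 phase-out range, leaving 3,400/6,000 of the credit: £1,650 × 3,400/6,000 = £935.

£935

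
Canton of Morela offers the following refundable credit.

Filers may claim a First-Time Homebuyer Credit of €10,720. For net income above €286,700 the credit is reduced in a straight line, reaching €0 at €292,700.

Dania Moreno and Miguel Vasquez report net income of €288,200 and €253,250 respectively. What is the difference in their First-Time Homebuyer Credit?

Dania (€288,200): First-Time Homebuyer Credit: €288,200 is €1,500 into a €6,000 phase-out range, leaving 4,500/6,000 of the credit: €10,720 × 4,500/6,000 = €8,040.
Miguel (€253,250): First-Time Homebuyer Credit: €253,250 is at or below the €286,700 threshold, so the full €10,720 applies.
Difference: |€8,040 − €10,720| = €2,680.

€2,680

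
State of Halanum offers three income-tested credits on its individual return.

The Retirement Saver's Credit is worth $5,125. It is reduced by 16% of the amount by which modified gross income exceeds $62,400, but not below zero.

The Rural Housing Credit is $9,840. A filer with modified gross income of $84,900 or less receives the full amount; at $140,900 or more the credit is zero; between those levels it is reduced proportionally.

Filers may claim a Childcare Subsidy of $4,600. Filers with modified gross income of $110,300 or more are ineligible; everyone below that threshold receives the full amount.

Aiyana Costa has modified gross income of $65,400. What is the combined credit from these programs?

$19,085

Retirement Saver's Credit: 16% of the $3,000 excess over $62,400 is $480; credit = $5,125 − $480 = $4,645.
Rural Housing Credit: $65,400 is at or below the $84,900 threshold, so the full $9,840 applies.
Childcare Subsidy: $65,400 is below the $110,300 cutoff, so the full $4,600 applies.
Total: $4,645 + $9,840 + $4,600 = $19,085.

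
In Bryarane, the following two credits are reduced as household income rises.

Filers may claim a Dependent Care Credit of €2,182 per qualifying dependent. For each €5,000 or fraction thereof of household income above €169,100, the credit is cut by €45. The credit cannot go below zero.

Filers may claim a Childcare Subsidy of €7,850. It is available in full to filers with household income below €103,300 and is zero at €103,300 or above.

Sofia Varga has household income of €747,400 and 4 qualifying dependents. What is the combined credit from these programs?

Dependent Care Credit: base = 4 × €2,182 = €8,728. income exceeds €169,100 by €578,300, which is 116 full-or-partial €5,000 increments; reduction = 116 × €45 = €5,220, leaving €3,508.
Childcare Subsidy: €747,400 meets or exceeds the €103,300 cutoff, so the credit is €0.
Total: €3,508 + €0 = €3,508.

€3,508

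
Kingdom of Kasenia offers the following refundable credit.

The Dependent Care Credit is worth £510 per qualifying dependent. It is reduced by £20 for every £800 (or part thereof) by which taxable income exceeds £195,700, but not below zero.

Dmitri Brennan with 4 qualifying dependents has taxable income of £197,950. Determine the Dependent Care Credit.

Dependent Care Credit: base = 4 × £510 = £2,040. income exceeds £195,700 by £2,250, which is 3 full-or-partial £800 increments; reduction = 3 × £20 = £60, leaving £1,980.

£1,980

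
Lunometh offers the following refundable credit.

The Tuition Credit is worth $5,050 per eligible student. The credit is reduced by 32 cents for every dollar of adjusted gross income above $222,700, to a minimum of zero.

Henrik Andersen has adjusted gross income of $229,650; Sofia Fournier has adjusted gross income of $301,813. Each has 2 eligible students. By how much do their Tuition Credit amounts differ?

$7,876

Henrik ($229,650): Tuition Credit: base = 2 × $5,050 = $10,100. 32% of the $6,950 excess over $222,700 is $2,224; credit = $10,100 − $2,224 = $7,876.
Sofia ($301,813): Tuition Credit: base = 2 × $5,050 = $10,100. 32% of the $79,113 excess over $222,700 is $25,316.16 ≥ base, so the credit is $0.
Difference: |$7,876 − $0| = $7,876.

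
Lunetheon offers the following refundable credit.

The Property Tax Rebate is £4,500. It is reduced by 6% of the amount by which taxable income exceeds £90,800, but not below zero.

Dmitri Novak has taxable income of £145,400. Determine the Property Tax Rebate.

Property Tax Rebate: 6% of the £54,600 excess over £90,800 is £3,276; credit = £4,500 − £3,276 = £1,224.

£1,224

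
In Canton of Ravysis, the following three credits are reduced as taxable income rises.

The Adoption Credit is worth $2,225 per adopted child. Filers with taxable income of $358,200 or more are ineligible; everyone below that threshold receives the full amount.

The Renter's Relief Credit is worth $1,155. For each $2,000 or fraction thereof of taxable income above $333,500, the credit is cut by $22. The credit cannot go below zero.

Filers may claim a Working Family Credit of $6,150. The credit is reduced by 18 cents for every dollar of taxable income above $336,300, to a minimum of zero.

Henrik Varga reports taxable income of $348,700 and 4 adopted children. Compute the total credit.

Adoption Credit: base = 4 × $2,225 = $8,900. $348,700 is below the $358,200 cutoff, so the full $8,900 applies.
Renter's Relief Credit: income exceeds $333,500 by $15,200, which is 8 full-or-partial $2,000 increments; reduction = 8 × $22 = $176, leaving $979.
Working Family Credit: 18% of the $12,400 excess over $336,300 is $2,232; credit = $6,150 − $2,232 = $3,918.
Total: $8,900 + $979 + $3,918 = $13,797.

$13,797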